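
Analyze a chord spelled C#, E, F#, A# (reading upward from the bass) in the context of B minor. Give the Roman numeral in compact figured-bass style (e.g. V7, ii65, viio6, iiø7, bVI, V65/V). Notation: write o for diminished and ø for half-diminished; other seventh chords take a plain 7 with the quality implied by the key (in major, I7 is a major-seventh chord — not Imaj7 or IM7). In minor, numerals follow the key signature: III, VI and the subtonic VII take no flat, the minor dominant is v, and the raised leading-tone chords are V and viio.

V43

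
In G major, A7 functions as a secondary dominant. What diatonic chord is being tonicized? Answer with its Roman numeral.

The chord is a dominant seventh chord on A.
A dominant resolves down a perfect fifth: A → D. In G major, D is scale degree 5, i.e. V.

V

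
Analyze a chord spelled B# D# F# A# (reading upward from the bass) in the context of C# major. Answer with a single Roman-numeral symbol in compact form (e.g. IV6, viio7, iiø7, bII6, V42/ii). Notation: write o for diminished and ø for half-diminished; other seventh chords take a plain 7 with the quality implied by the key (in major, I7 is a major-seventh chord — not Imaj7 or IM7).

Stacked in thirds the chord is B#-D#-F#-A#: a half-diminished seventh chord on B#.
In C# major, B# is the leading tone; the diatonic half-diminished seventh chord there is viiø7.

viiø7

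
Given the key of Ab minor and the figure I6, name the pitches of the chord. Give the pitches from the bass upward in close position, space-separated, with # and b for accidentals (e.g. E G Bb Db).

Scale degree 1 in Ab minor is Ab; here the chord built on it is altered to a major triad. I6 is the major tonic (Picardy third), borrowed from the parallel major.
So the chord is Ab-C-Eb.
With the 6 figure the chord is in first inversion; from the bass C upward in close position it reads C-Eb-Ab.

C Eb Ab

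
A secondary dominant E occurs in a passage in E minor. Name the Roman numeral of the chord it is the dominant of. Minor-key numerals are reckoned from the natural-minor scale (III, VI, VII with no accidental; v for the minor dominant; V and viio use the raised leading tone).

iv

The chord is a major triad on E.
A dominant resolves down a perfect fifth: E → A. In E minor, A is scale degree 4, i.e. iv.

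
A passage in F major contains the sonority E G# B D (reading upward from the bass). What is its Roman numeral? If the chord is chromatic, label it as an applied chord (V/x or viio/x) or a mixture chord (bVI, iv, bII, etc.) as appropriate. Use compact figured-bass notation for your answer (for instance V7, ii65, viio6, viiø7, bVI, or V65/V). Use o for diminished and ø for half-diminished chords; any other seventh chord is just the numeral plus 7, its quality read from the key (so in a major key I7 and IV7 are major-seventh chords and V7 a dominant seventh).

Stacked in thirds the chord is E-G#-B-D: a dominant seventh chord on E.
E is not a diatonic chord root with this quality in F major, but it lies a perfect fifth above A (iii), so the chord functions as an applied dominant of iii.

V7/iii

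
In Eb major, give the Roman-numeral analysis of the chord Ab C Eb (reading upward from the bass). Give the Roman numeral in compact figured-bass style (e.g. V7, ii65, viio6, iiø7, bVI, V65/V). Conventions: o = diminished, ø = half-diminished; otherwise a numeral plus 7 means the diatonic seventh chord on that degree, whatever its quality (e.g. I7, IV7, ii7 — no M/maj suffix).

The pitches Ab-C-Eb form a major triad rooted on Ab.
Ab is scale degree 4 in Eb major, and a major triad on that degree is written IV.

IV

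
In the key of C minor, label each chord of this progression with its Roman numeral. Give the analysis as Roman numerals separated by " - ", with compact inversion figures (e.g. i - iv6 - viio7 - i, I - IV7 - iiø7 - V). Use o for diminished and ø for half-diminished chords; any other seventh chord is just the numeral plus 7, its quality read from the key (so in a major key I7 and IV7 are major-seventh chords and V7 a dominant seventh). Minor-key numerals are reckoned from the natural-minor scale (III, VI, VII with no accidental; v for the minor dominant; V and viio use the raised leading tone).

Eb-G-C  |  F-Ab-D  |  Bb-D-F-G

i6 - iio6 - v65

Eb-G-C has root C, degree 1 in C minor, so i6.
F-Ab-D has root D, degree 2 in C minor, so iio6.
Bb-D-F-G: minor seventh chord on G = scale degree 5 → v65.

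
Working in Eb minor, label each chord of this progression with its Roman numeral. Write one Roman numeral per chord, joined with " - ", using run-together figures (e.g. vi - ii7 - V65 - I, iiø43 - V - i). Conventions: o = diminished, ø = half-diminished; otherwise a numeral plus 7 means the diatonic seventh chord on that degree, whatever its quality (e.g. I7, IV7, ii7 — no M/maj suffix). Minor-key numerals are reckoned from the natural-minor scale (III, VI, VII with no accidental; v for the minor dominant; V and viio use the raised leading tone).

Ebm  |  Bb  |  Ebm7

i - V - i7

Ebm has root Eb, degree 1 in Eb minor, so i.
Bb has root Bb, degree 5 in Eb minor, so V.
Ebm7: minor seventh chord on Eb = scale degree 1 → i7.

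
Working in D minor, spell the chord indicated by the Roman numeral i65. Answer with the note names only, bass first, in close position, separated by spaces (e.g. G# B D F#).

The numeral's case and figure indicate a minor seventh chord. In D minor its root, scale degree 1, is D.
That chord is spelled D-F-A-C.
The figured bass 65 indicates first inversion, placing the third (F) in the bass: F-A-C-D.

F A C D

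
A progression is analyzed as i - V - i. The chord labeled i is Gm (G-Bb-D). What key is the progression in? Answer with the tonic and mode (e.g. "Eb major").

G minor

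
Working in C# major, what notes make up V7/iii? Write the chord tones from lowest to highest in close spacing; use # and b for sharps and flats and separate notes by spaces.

B# D## F## A#

V7/iii is a secondary dominant — the dominant seventh of iii. iii in C# major is E#, so the applied chord's root is B#, a perfect fifth above.
Building a dominant seventh chord on B# gives B#-D##-F##-A#.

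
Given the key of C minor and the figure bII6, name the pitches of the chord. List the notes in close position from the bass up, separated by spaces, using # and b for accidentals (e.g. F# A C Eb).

Scale degree 2 in C minor is D; lowering it a half step gives Db. bII6 is the Neapolitan sixth — a major triad on the lowered second degree, here in its customary first inversion.
So the chord is Db-F-Ab, a major triad.
With the 6 figure the chord is in first inversion; from the bass F upward in close position it reads F-Ab-Db.

F Ab Db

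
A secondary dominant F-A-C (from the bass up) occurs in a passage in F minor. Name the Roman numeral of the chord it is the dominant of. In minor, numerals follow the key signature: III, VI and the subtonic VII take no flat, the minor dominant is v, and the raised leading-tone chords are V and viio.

iv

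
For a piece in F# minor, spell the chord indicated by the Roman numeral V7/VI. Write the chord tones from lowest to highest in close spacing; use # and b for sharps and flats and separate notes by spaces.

A C# E G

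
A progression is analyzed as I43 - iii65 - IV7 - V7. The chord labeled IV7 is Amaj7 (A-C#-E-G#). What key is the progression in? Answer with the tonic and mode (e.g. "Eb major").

The anchor chord is a major seventh chord on A, labeled IV7.
Counting down 3 scale steps from A places the tonic on E; a major seventh chord on degree 4 is diatonic only in major.

E major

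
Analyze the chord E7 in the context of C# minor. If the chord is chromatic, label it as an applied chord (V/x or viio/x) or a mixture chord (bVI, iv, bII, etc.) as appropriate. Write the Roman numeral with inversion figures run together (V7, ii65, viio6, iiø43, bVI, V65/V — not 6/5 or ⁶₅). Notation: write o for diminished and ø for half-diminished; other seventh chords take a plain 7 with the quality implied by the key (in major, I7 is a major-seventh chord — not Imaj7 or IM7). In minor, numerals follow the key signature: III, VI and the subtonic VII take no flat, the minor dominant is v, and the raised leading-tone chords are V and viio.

The pitches E-G#-B-D form a dominant seventh chord rooted on E.
E is not a diatonic chord root with this quality in C# minor, but it lies a perfect fifth above A (VI), so the chord functions as an applied dominant of VI.

V7/VI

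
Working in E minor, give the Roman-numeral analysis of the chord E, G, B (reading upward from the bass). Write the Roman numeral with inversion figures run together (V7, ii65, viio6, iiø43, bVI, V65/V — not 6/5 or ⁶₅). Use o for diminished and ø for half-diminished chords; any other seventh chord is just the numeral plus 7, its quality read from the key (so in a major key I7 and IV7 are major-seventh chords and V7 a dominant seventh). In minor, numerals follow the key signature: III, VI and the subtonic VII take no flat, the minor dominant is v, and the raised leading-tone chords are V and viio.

The pitches E-G-B form a minor triad rooted on E.
In E minor, E is the tonic; the diatonic minor triad there is i.

i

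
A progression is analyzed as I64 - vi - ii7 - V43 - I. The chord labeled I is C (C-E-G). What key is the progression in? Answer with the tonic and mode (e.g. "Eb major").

C major

The chord C is a major triad rooted on C; its label is I.
If C is scale degree 1 and the mode makes that degree carry a major triad, the tonic is C and the mode is major.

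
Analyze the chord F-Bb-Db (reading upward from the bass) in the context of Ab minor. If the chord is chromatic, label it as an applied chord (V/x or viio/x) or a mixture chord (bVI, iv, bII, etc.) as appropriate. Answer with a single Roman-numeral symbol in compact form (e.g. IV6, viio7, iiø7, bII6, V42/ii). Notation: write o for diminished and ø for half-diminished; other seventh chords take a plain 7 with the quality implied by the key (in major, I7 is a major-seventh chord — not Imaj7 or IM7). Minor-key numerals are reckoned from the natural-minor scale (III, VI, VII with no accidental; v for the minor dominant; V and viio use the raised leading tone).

The pitches Bb-Db-F form a minor triad rooted on Bb.
Bb is the second degree of Ab minor. This is the minor supertonic, borrowed from the parallel major (the Dorian ii).
With F in the bass the chord is in second inversion, so the figured bass is 64.

ii64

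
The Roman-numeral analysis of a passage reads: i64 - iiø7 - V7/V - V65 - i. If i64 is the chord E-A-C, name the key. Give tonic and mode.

A minor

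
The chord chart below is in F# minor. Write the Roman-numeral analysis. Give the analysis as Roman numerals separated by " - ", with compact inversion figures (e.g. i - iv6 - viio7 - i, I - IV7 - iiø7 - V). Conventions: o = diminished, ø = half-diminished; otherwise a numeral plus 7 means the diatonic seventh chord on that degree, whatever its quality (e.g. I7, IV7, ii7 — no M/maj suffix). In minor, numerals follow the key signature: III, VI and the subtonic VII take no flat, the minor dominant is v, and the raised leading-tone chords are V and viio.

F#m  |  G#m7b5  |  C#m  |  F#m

i - iiø7 - v - i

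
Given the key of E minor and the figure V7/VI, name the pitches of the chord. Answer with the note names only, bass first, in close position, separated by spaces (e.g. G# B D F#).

G B D F

V7/VI is a secondary dominant — the dominant seventh of VI. VI in E minor is C, so the applied chord's root is G, a perfect fifth above.
Building a dominant seventh chord on G gives G-B-D-F.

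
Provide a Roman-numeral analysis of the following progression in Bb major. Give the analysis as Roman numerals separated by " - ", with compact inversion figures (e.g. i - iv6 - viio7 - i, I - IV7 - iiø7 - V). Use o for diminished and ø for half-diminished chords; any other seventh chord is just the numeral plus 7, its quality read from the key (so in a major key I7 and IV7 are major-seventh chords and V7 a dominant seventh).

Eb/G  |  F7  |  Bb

IV6 - V7 - I

Eb/G: root Eb is the subdominant; major triad there is IV6.
F7: root F is the dominant; dominant seventh chord there is V7.
Bb has root Bb, degree 1 in Bb major, so I.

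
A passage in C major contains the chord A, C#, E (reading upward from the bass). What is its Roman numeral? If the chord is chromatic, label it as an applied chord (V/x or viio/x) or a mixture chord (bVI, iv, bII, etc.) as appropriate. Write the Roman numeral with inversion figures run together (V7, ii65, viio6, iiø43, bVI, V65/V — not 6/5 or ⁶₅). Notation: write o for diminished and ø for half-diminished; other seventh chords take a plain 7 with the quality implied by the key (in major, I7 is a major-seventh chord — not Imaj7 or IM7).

The pitches A-C#-E form a major triad rooted on A.
A is not a diatonic chord root with this quality in C major, but it lies a perfect fifth above D (ii), so the chord functions as an applied dominant of ii.

V/ii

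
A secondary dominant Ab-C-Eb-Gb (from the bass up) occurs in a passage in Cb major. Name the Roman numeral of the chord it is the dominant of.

The chord is a dominant seventh chord on Ab.
A dominant resolves down a perfect fifth: Ab → Db. In Cb major, Db is scale degree 2, i.e. ii.

ii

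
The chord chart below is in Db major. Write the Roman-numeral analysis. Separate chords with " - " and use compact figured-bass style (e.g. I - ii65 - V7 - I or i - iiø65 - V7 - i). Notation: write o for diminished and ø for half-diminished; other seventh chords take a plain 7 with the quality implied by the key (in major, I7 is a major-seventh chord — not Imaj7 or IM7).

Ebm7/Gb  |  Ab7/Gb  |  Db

Ebm7/Gb: minor seventh chord on Eb = scale degree 2 → ii65.
Ab7/Gb has root Ab, degree 5 in Db major, so V42.
Db has root Db, degree 1 in Db major, so I.

ii65 - V42 - I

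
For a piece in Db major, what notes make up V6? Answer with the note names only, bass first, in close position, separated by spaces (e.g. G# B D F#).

C Eb Ab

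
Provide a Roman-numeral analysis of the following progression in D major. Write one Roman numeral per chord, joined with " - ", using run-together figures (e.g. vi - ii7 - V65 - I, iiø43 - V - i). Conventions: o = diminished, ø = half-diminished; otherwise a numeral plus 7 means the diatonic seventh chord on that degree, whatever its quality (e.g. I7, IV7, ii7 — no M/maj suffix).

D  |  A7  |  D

I - V7 - I

D: major triad on D = scale degree 1 → I.
A7: root A is the dominant; dominant seventh chord there is V7.
D has root D, degree 1 in D major, so I.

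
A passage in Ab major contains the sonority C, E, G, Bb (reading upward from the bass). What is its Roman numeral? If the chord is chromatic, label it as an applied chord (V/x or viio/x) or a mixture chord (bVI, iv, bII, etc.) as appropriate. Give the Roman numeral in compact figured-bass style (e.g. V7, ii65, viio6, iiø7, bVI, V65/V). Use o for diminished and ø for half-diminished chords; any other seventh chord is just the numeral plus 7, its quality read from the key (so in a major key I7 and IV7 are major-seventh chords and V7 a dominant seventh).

The pitches C-E-G-Bb form a dominant seventh chord rooted on C.
C is not a diatonic chord root with this quality in Ab major, but it lies a perfect fifth above F (vi), so the chord functions as an applied dominant of vi.

V7/vi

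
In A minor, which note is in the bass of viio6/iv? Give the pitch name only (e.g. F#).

The applied chord viio6/iv is rooted on C#: C#-E-G.
The figure 6 means first inversion — the third is in the bass.

E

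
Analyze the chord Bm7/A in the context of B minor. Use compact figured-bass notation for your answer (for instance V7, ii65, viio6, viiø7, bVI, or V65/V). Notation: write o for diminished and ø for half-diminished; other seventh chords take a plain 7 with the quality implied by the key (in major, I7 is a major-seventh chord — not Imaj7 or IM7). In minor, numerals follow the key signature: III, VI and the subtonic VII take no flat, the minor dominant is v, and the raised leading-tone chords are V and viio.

The pitches B-D-F#-A form a minor seventh chord rooted on B.
In B minor, B is the tonic; the diatonic minor seventh chord there is i7.
With A in the bass the chord is in third inversion, so the figured bass is 42.

i42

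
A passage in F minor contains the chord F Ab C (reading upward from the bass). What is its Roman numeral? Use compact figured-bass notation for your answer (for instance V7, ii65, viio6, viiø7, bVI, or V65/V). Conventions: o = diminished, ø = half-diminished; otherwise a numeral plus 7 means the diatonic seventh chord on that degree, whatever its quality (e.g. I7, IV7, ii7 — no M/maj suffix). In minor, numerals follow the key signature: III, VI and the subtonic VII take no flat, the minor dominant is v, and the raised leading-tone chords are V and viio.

i

The pitches F-Ab-C form a minor triad rooted on F.
In F minor, F is the tonic; the diatonic minor triad there is i.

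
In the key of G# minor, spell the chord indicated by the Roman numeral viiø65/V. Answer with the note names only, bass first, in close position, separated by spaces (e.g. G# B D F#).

The slash marks an applied leading-tone chord: viio of V. In G# minor, V is D#, so the leading tone to it is C##, a half step below.
Building a half-diminished seventh chord on C## gives C##-E#-G#-B#.
With the 65 figure the chord is in first inversion; from the bass E# upward in close position it reads E#-G#-B#-C##.

E# G# B# C##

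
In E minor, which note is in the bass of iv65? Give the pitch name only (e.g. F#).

iv in E minor has root A; the chord is A-C-E-G.
The figure 65 means first inversion — the third is in the bass.

C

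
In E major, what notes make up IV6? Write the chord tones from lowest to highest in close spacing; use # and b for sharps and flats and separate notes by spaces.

C# E A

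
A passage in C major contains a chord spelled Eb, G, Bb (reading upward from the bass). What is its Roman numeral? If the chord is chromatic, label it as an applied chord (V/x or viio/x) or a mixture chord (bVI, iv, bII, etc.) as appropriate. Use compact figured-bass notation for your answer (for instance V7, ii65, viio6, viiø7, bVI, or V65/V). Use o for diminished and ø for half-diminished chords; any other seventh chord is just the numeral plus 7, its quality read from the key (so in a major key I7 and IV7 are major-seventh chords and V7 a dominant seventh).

bIII

Stacked in thirds the chord is Eb-G-Bb: a major triad on Eb.
Eb is the lowered third degree of C major (diatonic 3 would be E). This is a major triad on the lowered third degree, borrowed from the parallel minor.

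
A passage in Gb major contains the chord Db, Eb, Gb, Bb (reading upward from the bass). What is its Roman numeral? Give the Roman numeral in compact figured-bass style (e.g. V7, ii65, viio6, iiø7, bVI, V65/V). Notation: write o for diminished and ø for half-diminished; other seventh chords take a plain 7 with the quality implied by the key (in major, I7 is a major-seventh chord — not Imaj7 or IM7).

vi42

The pitches Eb-Gb-Bb-Db form a minor seventh chord rooted on Eb.
In Gb major, Eb is the submediant; the diatonic minor seventh chord there is vi7.
With Db in the bass the chord is in third inversion, so the figured bass is 42.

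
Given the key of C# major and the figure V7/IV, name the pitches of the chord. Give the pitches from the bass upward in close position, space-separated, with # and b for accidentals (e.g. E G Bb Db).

C# E# G# B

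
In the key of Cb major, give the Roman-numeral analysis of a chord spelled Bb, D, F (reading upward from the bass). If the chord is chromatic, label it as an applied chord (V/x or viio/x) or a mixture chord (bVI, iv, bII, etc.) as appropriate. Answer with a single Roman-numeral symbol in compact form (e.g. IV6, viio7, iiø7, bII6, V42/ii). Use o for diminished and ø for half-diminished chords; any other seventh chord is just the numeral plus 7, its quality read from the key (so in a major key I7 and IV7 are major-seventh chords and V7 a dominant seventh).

V/iii

The pitches Bb-D-F form a major triad rooted on Bb.
Bb is not a diatonic chord root with this quality in Cb major, but it lies a perfect fifth above Eb (iii), so the chord functions as an applied dominant of iii.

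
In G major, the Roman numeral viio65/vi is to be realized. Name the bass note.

F#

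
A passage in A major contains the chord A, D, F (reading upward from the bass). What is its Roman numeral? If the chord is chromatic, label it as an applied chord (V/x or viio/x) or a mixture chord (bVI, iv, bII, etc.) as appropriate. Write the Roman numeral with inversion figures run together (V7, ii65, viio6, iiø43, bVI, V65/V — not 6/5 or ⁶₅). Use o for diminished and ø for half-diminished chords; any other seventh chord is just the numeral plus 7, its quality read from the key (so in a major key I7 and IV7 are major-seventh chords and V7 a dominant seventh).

Stacked in thirds the chord is D-F-A: a minor triad on D.
D is the fourth degree of A major. This is the minor subdominant, borrowed from the parallel minor.
With A in the bass the chord is in second inversion, so the figured bass is 64.

iv64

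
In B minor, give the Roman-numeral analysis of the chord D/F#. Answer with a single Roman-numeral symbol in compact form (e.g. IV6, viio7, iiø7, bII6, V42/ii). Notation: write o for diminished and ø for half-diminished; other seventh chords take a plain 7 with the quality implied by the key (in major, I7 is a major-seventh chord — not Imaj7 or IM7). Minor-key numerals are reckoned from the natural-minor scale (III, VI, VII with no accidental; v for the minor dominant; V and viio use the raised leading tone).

Stacked in thirds the chord is D-F#-A: a major triad on D.
D is scale degree 3 in B minor, and a major triad on that degree is written III.
With F# in the bass the chord is in first inversion, so the figured bass is 6.

III6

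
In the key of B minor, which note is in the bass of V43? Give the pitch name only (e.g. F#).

C#

V in B minor has root F#; the chord is F#-A#-C#-E.
The figure 43 means second inversion — the fifth is in the bass.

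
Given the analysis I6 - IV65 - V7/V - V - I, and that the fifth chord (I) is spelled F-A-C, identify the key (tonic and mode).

F major

The anchor chord is a major triad on F, labeled I.
If F is scale degree 1 and the mode makes that degree carry a major triad, the tonic is F and the mode is major.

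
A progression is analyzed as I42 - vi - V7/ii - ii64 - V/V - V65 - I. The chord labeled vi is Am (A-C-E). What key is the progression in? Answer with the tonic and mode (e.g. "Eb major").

C major

The anchor chord is a minor triad on A, labeled vi.
vi on A implies A is the submediant; that puts the tonic at C, and the lowercase numeral fits major mode.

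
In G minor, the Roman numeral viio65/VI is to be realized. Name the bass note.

F

The applied chord viio65/VI is rooted on D: D-F-Ab-Cb.
The figure 65 means first inversion — the third is in the bass.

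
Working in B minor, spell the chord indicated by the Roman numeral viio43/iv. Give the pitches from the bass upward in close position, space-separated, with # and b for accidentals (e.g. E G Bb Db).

The slash marks an applied leading-tone chord: viio of iv. In B minor, iv is E, so the leading tone to it is D#, a half step below.
Building a fully diminished seventh chord on D# gives D#-F#-A-C.
With the 43 figure the chord is in second inversion; from the bass A upward in close position it reads A-C-D#-F#.

A C D# F#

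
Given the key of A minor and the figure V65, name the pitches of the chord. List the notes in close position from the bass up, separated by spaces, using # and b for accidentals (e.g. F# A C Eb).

G# B D E

In A minor, the dominant is E. The dominant is major (leading tone raised), so V is a dominant seventh chord.
That chord is spelled E-G#-B-D.
With the 65 figure the chord is in first inversion; from the bass G# upward in close position it reads G#-B-D-E.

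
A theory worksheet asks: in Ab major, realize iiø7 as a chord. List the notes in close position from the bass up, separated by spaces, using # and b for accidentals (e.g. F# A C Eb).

Bb Db Fb Ab

iiø7 is the half-diminished supertonic seventh, borrowed from the parallel minor. In Ab major that root is Bb.
So the chord is Bb-Db-Fb-Ab.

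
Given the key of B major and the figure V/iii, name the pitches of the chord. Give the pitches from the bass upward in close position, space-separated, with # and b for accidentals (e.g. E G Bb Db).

V/iii is a secondary dominant — the dominant triad of iii. iii in B major is D#, so the applied chord's root is A#, a perfect fifth above.
Building a major triad on A# gives A#-C##-E#.

A# C## E#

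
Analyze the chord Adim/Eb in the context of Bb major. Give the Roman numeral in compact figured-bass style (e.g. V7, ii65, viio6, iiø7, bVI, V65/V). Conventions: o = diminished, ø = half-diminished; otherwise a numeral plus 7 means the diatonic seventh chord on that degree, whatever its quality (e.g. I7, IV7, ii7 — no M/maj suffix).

viio64

The pitches A-C-Eb form a diminished triad rooted on A.
A is scale degree 7 in Bb major, and a diminished triad on that degree is written viio.
With Eb in the bass the chord is in second inversion, so the figured bass is 64.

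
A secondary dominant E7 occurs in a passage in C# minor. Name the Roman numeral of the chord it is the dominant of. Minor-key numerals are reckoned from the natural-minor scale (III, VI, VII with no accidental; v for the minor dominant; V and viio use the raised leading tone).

The chord is a dominant seventh chord on E.
A dominant resolves down a perfect fifth: E → A. In C# minor, A is scale degree 6, i.e. VI.

VI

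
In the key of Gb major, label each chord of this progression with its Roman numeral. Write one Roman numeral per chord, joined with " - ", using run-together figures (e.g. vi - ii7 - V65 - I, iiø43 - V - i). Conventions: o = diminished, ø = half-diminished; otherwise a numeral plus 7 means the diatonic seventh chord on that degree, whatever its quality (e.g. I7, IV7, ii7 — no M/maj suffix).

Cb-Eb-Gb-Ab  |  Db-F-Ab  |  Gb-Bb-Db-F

ii65 - V - I7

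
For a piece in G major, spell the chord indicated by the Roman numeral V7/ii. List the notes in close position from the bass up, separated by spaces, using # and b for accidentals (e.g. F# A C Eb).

E G# B D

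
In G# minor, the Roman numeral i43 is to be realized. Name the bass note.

D#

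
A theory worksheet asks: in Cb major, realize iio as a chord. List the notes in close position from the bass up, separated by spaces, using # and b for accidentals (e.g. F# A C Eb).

Scale degree 2 in Cb major is Db; here the chord built on it is altered to a diminished triad. iio is the diminished supertonic triad, borrowed from the parallel minor.
So the chord is Db-Fb-Abb.

Db Fb Abb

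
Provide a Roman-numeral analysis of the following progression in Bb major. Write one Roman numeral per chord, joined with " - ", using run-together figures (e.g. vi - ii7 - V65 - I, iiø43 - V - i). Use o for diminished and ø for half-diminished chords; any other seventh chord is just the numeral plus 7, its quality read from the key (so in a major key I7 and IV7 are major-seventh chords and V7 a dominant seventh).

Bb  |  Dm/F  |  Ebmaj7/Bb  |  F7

I - iii6 - IV43 - V7

Bb: root Bb is the tonic; major triad there is I.
Dm/F: minor triad on D = scale degree 3 → iii6.
Ebmaj7/Bb: major seventh chord on Eb = scale degree 4 → IV43.
F7: root F is the dominant; dominant seventh chord there is V7.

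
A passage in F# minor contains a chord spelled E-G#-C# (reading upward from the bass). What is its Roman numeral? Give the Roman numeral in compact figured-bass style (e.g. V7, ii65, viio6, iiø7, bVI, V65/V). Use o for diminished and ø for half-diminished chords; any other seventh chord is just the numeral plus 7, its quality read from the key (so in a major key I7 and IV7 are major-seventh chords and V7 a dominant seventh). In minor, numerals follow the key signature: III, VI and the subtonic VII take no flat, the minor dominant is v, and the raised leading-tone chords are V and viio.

The pitches C#-E-G# form a minor triad rooted on C#.
C# is scale degree 5 in F# minor, and a minor triad on that degree is written v.
With E in the bass the chord is in first inversion, so the figured bass is 6.

v6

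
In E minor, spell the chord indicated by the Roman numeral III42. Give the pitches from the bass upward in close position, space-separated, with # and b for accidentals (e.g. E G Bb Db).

In E minor, the third degree is G, and the diatonic chord built there is a major seventh chord.
That chord is spelled G-B-D-F#.
The figured bass 42 indicates third inversion, placing the seventh (F#) in the bass: F#-G-B-D.

F# G B D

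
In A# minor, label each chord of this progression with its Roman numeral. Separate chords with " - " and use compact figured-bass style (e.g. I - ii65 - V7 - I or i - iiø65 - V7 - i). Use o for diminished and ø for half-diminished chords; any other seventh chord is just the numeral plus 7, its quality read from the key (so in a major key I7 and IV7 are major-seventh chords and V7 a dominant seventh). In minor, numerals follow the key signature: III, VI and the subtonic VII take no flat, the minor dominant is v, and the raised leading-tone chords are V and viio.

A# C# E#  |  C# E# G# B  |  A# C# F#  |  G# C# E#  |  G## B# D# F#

i - V7/VI - VI6 - III64 - viio7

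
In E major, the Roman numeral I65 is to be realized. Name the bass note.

G#

I in E major has root E; the chord is E-G#-B-D#.
The figure 65 means first inversion — the third is in the bass.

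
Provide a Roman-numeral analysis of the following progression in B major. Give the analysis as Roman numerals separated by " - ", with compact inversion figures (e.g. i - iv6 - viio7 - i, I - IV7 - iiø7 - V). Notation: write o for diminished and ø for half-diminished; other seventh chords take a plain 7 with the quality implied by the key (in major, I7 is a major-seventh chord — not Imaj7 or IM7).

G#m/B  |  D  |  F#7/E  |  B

G#m/B: minor triad on G# = scale degree 6 → vi6.
D: major triad on D — chromatic; bIII (borrowed from the parallel minor).
F#7/E has root F#, degree 5 in B major, so V42.
B: major triad on B = scale degree 1 → I.

vi6 - bIII - V42 - I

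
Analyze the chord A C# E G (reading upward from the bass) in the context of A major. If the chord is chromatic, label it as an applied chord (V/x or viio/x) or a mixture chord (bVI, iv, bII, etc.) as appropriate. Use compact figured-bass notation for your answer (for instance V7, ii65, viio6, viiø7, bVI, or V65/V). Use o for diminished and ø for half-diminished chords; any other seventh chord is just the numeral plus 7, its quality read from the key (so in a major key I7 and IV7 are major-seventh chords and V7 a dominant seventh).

V7/IV

Stacked in thirds the chord is A-C#-E-G: a dominant seventh chord on A.
A is not a diatonic chord root with this quality in A major, but it lies a perfect fifth above D (IV), so the chord functions as an applied dominant of IV.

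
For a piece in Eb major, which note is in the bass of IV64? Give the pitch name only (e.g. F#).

Eb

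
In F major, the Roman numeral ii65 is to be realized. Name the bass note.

Bb

ii in F major has root G; the chord is G-Bb-D-F.
The figure 65 means first inversion — the third is in the bass.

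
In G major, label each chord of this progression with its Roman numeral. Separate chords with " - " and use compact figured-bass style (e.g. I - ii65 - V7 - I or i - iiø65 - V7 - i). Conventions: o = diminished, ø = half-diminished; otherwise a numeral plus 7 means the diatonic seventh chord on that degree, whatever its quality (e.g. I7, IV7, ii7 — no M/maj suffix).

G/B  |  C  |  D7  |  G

G/B has root G, degree 1 in G major, so I6.
C: major triad on C = scale degree 4 → IV.
D7: dominant seventh chord on D = scale degree 5 → V7.
G: root G is the tonic; major triad there is I.

I6 - IV - V7 - I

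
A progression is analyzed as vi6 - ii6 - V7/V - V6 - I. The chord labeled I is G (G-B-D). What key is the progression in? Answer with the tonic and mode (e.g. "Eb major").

G major

The chord G is a major triad rooted on G; its label is I.
If G is scale degree 1 and the mode makes that degree carry a major triad, the tonic is G and the mode is major.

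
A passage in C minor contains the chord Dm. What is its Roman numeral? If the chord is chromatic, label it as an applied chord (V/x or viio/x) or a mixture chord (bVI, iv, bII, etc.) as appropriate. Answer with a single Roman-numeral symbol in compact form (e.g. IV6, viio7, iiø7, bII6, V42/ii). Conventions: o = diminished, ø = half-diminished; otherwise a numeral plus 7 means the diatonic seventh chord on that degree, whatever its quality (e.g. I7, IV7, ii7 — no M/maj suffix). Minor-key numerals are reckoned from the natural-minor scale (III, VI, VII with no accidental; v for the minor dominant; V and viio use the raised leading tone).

The pitches D-F-A form a minor triad rooted on D.
D is the second degree of C minor. This is the minor supertonic, borrowed from the parallel major (the Dorian ii).

ii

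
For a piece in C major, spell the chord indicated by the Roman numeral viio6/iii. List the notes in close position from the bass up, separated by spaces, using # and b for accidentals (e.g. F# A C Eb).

viio6/iii is a secondary leading-tone chord. The target iii is E in C major; the applied chord is rooted a semitone below, on D#.
Building a diminished triad on D# gives D#-F#-A.
With the 6 figure the chord is in first inversion; from the bass F# upward in close position it reads F#-A-D#.

F# A D#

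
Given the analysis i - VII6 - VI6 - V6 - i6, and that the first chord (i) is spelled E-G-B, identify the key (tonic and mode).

E minor

i is given as E-G-B — a minor triad with root E.
If E is scale degree 1 and the mode makes that degree carry a minor triad, the tonic is E and the mode is minor.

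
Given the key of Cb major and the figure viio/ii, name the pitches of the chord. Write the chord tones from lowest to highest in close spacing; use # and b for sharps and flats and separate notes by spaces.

C Eb Gb

The slash marks an applied leading-tone chord: viio of ii. In Cb major, ii is Db, so the leading tone to it is C, a half step below.
Building a diminished triad on C gives C-Eb-Gb.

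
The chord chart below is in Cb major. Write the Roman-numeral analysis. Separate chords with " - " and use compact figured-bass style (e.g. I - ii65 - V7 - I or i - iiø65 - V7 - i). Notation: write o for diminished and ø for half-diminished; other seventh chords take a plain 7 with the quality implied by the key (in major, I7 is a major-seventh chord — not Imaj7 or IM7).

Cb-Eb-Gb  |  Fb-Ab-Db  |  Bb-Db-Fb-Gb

I - ii6 - V65

Cb-Eb-Gb: root Cb is the tonic; major triad there is I.
Fb-Ab-Db: minor triad on Db = scale degree 2 → ii6.
Bb-Db-Fb-Gb: dominant seventh chord on Gb = scale degree 5 → V65.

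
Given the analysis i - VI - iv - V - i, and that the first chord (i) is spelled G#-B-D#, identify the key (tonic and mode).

G# minor

i is given as G#-B-D# — a minor triad with root G#.
If G# is scale degree 1 and the mode makes that degree carry a minor triad, the tonic is G# and the mode is minor.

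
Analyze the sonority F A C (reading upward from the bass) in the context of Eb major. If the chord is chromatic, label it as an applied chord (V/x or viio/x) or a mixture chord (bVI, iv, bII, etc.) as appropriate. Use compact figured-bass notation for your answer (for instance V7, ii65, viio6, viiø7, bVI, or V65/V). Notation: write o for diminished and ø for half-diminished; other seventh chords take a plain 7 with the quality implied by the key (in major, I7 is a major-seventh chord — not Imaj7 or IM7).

V/V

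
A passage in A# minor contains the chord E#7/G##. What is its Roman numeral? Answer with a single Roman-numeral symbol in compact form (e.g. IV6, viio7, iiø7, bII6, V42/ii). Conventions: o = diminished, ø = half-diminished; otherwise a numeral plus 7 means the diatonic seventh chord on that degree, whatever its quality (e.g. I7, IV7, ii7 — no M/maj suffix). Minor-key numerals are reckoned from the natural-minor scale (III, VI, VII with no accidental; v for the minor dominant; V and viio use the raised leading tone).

V65

Stacked in thirds the chord is E#-G##-B#-D#: a dominant seventh chord on E#.
In A# minor, E# is the dominant; the diatonic dominant seventh chord there is V7.
With G## in the bass the chord is in first inversion, so the figured bass is 65.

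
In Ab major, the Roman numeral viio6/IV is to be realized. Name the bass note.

Eb

The applied chord viio6/IV is rooted on C: C-Eb-Gb.
The figure 6 means first inversion — the third is in the bass.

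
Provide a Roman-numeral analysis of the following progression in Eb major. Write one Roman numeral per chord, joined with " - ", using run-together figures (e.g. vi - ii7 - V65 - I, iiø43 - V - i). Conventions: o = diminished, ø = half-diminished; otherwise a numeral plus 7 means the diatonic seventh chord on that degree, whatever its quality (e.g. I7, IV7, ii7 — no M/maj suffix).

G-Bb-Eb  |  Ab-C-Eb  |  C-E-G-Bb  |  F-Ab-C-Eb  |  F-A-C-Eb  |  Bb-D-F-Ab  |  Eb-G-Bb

I6 - IV - V7/ii - ii7 - V7/V - V7 - I

G-Bb-Eb has root Eb, degree 1 in Eb major, so I6.
Ab-C-Eb: root Ab is the subdominant; major triad there is IV.
C-E-G-Bb: a dominant seventh chord on C, the applied dominant of ii → V7/ii.
F-Ab-C-Eb has root F, degree 2 in Eb major, so ii7.
F-A-C-Eb: a dominant seventh chord on F, the applied dominant of V → V7/V.
Bb-D-F-Ab has root Bb, degree 5 in Eb major, so V7.
Eb-G-Bb has root Eb, degree 1 in Eb major, so I.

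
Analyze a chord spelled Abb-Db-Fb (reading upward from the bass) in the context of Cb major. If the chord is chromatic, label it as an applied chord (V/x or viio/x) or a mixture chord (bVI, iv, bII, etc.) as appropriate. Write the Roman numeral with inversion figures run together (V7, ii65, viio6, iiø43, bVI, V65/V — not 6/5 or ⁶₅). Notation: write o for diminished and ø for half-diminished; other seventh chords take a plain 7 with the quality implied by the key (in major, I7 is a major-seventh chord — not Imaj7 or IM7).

iio64

Stacked in thirds the chord is Db-Fb-Abb: a diminished triad on Db.
Db is the second degree of Cb major. This is the diminished supertonic triad, borrowed from the parallel minor.
With Abb in the bass the chord is in second inversion, so the figured bass is 64.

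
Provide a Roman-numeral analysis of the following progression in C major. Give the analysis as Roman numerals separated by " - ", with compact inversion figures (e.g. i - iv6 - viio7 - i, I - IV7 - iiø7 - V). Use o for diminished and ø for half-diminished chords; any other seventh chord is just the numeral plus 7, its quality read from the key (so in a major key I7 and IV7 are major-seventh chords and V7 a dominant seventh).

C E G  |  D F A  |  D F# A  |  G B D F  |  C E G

I - ii - V/V - V7 - I

C-E-G: root C is the tonic; major triad there is I.
D-F-A: minor triad on D = scale degree 2 → ii.
D-F#-A: a major triad on D, the applied dominant of V → V/V.
G-B-D-F: dominant seventh chord on G = scale degree 5 → V7.
C-E-G: root C is the tonic; major triad there is I.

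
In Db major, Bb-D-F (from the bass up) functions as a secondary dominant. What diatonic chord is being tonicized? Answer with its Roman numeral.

The chord is a major triad on Bb.
A dominant resolves down a perfect fifth: Bb → Eb. In Db major, Eb is scale degree 2, i.e. ii.

ii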